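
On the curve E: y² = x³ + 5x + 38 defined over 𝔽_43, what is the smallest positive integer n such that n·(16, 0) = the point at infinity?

2

2P: (16, 0) + (16, 0): same x and y₁ ≡ -y₂, so the sum is the point at infinity.
2P = the point at infinity, so the order is 2.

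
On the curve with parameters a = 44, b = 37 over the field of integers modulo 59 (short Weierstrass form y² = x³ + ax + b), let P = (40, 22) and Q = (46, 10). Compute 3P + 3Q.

(57, 0)

First 3P:
Repeated addition: build up to 3P.
2P: tangent at (40, 22): λ = (3·40² + 44)/(2·22) ≡ 6/44. 44⁻¹ ≡ 55 (mod 59), so λ ≡ 6·55 ≡ 35.
  x = λ² - 40 - 40 = 1225 - 80 ≡ 24; y = λ·(40 - 24) - 22 ≡ 7. → (24, 7)
3P: (24, 7) + (40, 22). λ = (22 - 7)/(40 - 24) ≡ 15/16 mod 59. 16⁻¹ ≡ 48 (mod 59), so λ ≡ 12.
  x = λ² - 24 - 40 = 144 - 64 ≡ 21; y = λ·(24 - 21) - 7 ≡ 29. → (21, 29)
3P = (21, 29).
Next 3Q:
Repeated addition: build up to 3Q.
2Q: tangent at (46, 10): λ = (3·46² + 44)/(2·10) ≡ 20/20. 20⁻¹ ≡ 3 (mod 59) since 20·3 = 60 ≡ 1, so λ ≡ 20·3 ≡ 1.
  x = λ² - 46 - 46 = 1 - 92 ≡ 27; y = λ·(46 - 27) - 10 ≡ 9. → (27, 9)
3Q: (27, 9) + (46, 10). λ = (10 - 9)/(46 - 27) ≡ 1/19 mod 59. 19⁻¹ ≡ 28 (mod 59), so λ ≡ 28.
  x = λ² - 27 - 46 = 784 - 73 ≡ 3; y = λ·(27 - 3) - 9 ≡ 14. → (3, 14)
3Q = (3, 14).
Finally 3P + 3Q:
(21, 29) + (3, 14). λ = (14 - 29)/(3 - 21) ≡ 44/41 mod 59. 41⁻¹ ≡ 36 (mod 59), so λ ≡ 50.
  x = λ² - 21 - 3 = 2500 - 24 ≡ 57; y = λ·(21 - 57) - 29 ≡ 0. → (57, 0)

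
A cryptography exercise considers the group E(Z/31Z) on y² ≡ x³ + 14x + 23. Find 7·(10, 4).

Write P = (10, 4).
Double-and-add on 7 = (111)₂. Start with P = (10, 4) for the leading 1-bit.
double: tangent at (10, 4): λ = (3·10² + 14)/(2·4) ≡ 4/8. 8⁻¹ ≡ 4 (mod 31) since 8·4 = 32 ≡ 1, so λ ≡ 4·4 ≡ 16.
  x = λ² - 10 - 10 = 256 - 20 ≡ 19; y = λ·(10 - 19) - 4 ≡ 7. → (19, 7)
add P: (19, 7) + (10, 4). λ = (4 - 7)/(10 - 19) ≡ 28/22 mod 31. 22⁻¹ ≡ 24 (mod 31) since 22·24 = 528 ≡ 1, so λ ≡ 21.
  x = λ² - 19 - 10 = 441 - 29 ≡ 9; y = λ·(19 - 9) - 7 ≡ 17. → (9, 17)
double: tangent at (9, 17): λ = (3·9² + 14)/(2·17) ≡ 9/3. 3⁻¹ ≡ 21 (mod 31), so λ ≡ 9·21 ≡ 3.
  x = λ² - 9 - 9 = 9 - 18 ≡ 22; y = λ·(9 - 22) - 17 ≡ 6. → (22, 6)
add P: (22, 6) + (10, 4). λ = (4 - 6)/(10 - 22) ≡ 29/19 mod 31. 19⁻¹ ≡ 18 (mod 31), so λ ≡ 26.
  x = λ² - 22 - 10 = 676 - 32 ≡ 24; y = λ·(22 - 24) - 6 ≡ 4. → (24, 4)

(24, 4)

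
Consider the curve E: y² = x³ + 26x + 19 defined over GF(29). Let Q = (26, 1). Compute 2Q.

(5, 19)

tangent at (26, 1): λ = (3·26² + 26)/(2·1) ≡ 24/2. 2⁻¹ ≡ 15 (mod 29) since 2·15 = 30 ≡ 1, so λ ≡ 24·15 ≡ 12.
  x = λ² - 26 - 26 = 144 - 52 ≡ 5; y = λ·(26 - 5) - 1 ≡ 19. → (5, 19)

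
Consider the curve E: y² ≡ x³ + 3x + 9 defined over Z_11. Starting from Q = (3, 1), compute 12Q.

(3, 1)

Double-and-add on 12 = (1100)₂. Start with Q = (3, 1) for the leading 1-bit.
double: tangent at (3, 1): λ = (3·3² + 3)/(2·1) ≡ 8/2. 2⁻¹ ≡ 6 (mod 11) since 2·6 = 12 ≡ 1, so λ ≡ 8·6 ≡ 4.
  x = λ² - 3 - 3 = 16 - 6 ≡ 10; y = λ·(3 - 10) - 1 ≡ 4. → (10, 4)
add Q: (10, 4) + (3, 1). λ = (1 - 4)/(3 - 10) ≡ 8/4 mod 11. 4⁻¹ ≡ 3 (mod 11), so λ ≡ 2.
  x = λ² - 10 - 3 = 4 - 13 ≡ 2; y = λ·(10 - 2) - 4 ≡ 1. → (2, 1)
double: tangent at (2, 1): λ = (3·2² + 3)/(2·1) ≡ 4/2. 2⁻¹ ≡ 6 (mod 11), so λ ≡ 4·6 ≡ 2.
  x = λ² - 2 - 2 = 4 - 4 ≡ 0; y = λ·(2 - 0) - 1 ≡ 3. → (0, 3)
double: tangent at (0, 3): λ = (3·0² + 3)/(2·3) ≡ 3/6. 6⁻¹ ≡ 2 (mod 11), so λ ≡ 3·2 ≡ 6.
  x = λ² - 0 - 0 = 36 - 0 ≡ 3; y = λ·(0 - 3) - 3 ≡ 1. → (3, 1)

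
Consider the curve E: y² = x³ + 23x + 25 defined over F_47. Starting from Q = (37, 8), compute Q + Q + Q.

(7, 24)

Repeated addition: build up to 3Q.
2Q: tangent at (37, 8): λ = (3·37² + 23)/(2·8) ≡ 41/16. 16⁻¹ ≡ 3 (mod 47), so λ ≡ 41·3 ≡ 29.
  x = λ² - 37 - 37 = 841 - 74 ≡ 15; y = λ·(37 - 15) - 8 ≡ 19. → (15, 19)
3Q: (15, 19) + (37, 8). λ = (8 - 19)/(37 - 15) ≡ 36/22 mod 47. 22⁻¹ ≡ 15 (mod 47) since 22·15 = 330 ≡ 1, so λ ≡ 23.
  x = λ² - 15 - 37 = 529 - 52 ≡ 7; y = λ·(15 - 7) - 19 ≡ 24. → (7, 24)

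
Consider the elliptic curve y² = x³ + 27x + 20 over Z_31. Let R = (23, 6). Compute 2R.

(10, 22)

tangent at (23, 6): λ = (3·23² + 27)/(2·6) ≡ 2/12. 12⁻¹ ≡ 13 (mod 31) since 12·13 = 156 ≡ 1, so λ ≡ 2·13 ≡ 26.
  x = λ² - 23 - 23 = 676 - 46 ≡ 10; y = λ·(23 - 10) - 6 ≡ 22. → (10, 22)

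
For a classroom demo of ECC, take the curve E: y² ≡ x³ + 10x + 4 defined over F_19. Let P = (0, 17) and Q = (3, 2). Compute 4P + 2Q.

(12, 16)

First 4P:
Double-and-add on 4 = (100)₂. Start with P = (0, 17) for the leading 1-bit.
double: tangent at (0, 17): λ = (3·0² + 10)/(2·17) ≡ 10/15. 15⁻¹ ≡ 14 (mod 19) since 15·14 = 210 ≡ 1, so λ ≡ 10·14 ≡ 7.
  x = λ² - 0 - 0 = 49 - 0 ≡ 11; y = λ·(0 - 11) - 17 ≡ 1. → (11, 1)
double: tangent at (11, 1): λ = (3·11² + 10)/(2·1) ≡ 12/2. 2⁻¹ ≡ 10 (mod 19) since 2·10 = 20 ≡ 1, so λ ≡ 12·10 ≡ 6.
  x = λ² - 11 - 11 = 36 - 22 ≡ 14; y = λ·(11 - 14) - 1 ≡ 0. → (14, 0)
4P = (14, 0).
Next 2Q:
Repeated addition: build up to 2Q.
2Q: tangent at (3, 2): λ = (3·3² + 10)/(2·2) ≡ 18/4. 4⁻¹ ≡ 5 (mod 19) since 4·5 = 20 ≡ 1, so λ ≡ 18·5 ≡ 14.
  x = λ² - 3 - 3 = 196 - 6 ≡ 0; y = λ·(3 - 0) - 2 ≡ 2. → (0, 2)
2Q = (0, 2).
Finally 4P + 2Q:
(14, 0) + (0, 2). λ = (2 - 0)/(0 - 14) ≡ 2/5 mod 19. 5⁻¹ ≡ 4 (mod 19) since 5·4 = 20 ≡ 1, so λ ≡ 8.
  x = λ² - 14 - 0 = 64 - 14 ≡ 12; y = λ·(14 - 12) - 0 ≡ 16. → (12, 16)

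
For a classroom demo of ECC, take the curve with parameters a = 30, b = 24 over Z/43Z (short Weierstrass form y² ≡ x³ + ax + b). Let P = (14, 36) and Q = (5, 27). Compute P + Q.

(14, 36) + (5, 27). λ = (27 - 36)/(5 - 14) ≡ 34/34 mod 43. 34⁻¹ ≡ 19 (mod 43), so λ ≡ 1.
  x = λ² - 14 - 5 = 1 - 19 ≡ 25; y = λ·(14 - 25) - 36 ≡ 39. → (25, 39)

(25, 39)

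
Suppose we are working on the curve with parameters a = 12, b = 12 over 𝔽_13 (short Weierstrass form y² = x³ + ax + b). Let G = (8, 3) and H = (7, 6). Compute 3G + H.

First 3G:
Repeated addition: build up to 3G.
2G: tangent at (8, 3): λ = (3·8² + 12)/(2·3) ≡ 9/6. 6⁻¹ ≡ 11 (mod 13) since 6·11 = 66 ≡ 1, so λ ≡ 9·11 ≡ 8.
  x = λ² - 8 - 8 = 64 - 16 ≡ 9; y = λ·(8 - 9) - 3 ≡ 2. → (9, 2)
3G: (9, 2) + (8, 3). λ = (3 - 2)/(8 - 9) ≡ 1/12 mod 13. 12⁻¹ ≡ 12 (mod 13), so λ ≡ 12.
  x = λ² - 9 - 8 = 144 - 17 ≡ 10; y = λ·(9 - 10) - 2 ≡ 12. → (10, 12)
3G = (10, 12).
Finally 3G + H:
(10, 12) + (7, 6). λ = (6 - 12)/(7 - 10) ≡ 7/10 mod 13. 10⁻¹ ≡ 4 (mod 13) since 10·4 = 40 ≡ 1, so λ ≡ 2.
  x = λ² - 10 - 7 = 4 - 17 ≡ 0; y = λ·(10 - 0) - 12 ≡ 8. → (0, 8)

(0, 8)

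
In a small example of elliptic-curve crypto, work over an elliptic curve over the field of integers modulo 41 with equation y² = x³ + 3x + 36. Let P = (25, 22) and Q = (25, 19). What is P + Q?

O

The two points share x = 25 and their y-coordinates satisfy 22 + 19 ≡ 0 (mod 41), so they are inverses. Their sum is O.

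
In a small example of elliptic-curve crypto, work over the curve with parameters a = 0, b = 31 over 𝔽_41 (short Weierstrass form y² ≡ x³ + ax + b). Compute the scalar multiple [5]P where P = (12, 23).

Repeated addition: build up to 5P.
2P: tangent at (12, 23): λ = (3·12² + 0)/(2·23) ≡ 22/5. 5⁻¹ ≡ 33 (mod 41), so λ ≡ 22·33 ≡ 29.
  x = λ² - 12 - 12 = 841 - 24 ≡ 38; y = λ·(12 - 38) - 23 ≡ 2. → (38, 2)
3P: (38, 2) + (12, 23). λ = (23 - 2)/(12 - 38) ≡ 21/15 mod 41. 15⁻¹ ≡ 11 (mod 41), so λ ≡ 26.
  x = λ² - 38 - 12 = 676 - 50 ≡ 11; y = λ·(38 - 11) - 2 ≡ 3. → (11, 3)
4P: (11, 3) + (12, 23). λ = (23 - 3)/(12 - 11) ≡ 20/1 mod 41. 1⁻¹ ≡ 1 (mod 41), so λ ≡ 20.
  x = λ² - 11 - 12 = 400 - 23 ≡ 8; y = λ·(11 - 8) - 3 ≡ 16. → (8, 16)
5P: (8, 16) + (12, 23). λ = (23 - 16)/(12 - 8) ≡ 7/4 mod 41. 4⁻¹ ≡ 31 (mod 41) since 4·31 = 124 ≡ 1, so λ ≡ 12.
  x = λ² - 8 - 12 = 144 - 20 ≡ 1; y = λ·(8 - 1) - 16 ≡ 27. → (1, 27)

(1, 27)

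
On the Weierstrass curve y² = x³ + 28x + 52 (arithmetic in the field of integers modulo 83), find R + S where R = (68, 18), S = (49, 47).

(68, 18) + (49, 47). λ = (47 - 18)/(49 - 68) ≡ 29/64 mod 83. 64⁻¹ ≡ 48 (mod 83), so λ ≡ 64.
  x = λ² - 68 - 49 = 4096 - 117 ≡ 78; y = λ·(68 - 78) - 18 ≡ 6. → (78, 6)

(78, 6)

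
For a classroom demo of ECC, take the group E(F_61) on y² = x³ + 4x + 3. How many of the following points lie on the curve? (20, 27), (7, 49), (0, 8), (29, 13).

2

(20, 27): 27² ≡ 58, rhs ≡ 31 → off.
(7, 49): 49² ≡ 22, rhs ≡ 8 → off.
(0, 8): 8² ≡ 3, rhs ≡ 3 → on.
(29, 13): 13² ≡ 47, rhs ≡ 47 → on.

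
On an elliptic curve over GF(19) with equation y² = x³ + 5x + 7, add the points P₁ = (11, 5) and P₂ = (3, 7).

(11, 14)

(11, 5) + (3, 7). λ = (7 - 5)/(3 - 11) ≡ 2/11 mod 19. 11⁻¹ ≡ 7 (mod 19) since 11·7 = 77 ≡ 1, so λ ≡ 14.
  x = λ² - 11 - 3 = 196 - 14 ≡ 11; y = λ·(11 - 11) - 5 ≡ 14. → (11, 14)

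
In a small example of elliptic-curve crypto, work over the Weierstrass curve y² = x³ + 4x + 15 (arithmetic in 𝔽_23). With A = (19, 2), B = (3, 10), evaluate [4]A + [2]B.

First 4A:
Double-and-add on 4 = (100)₂. Start with A = (19, 2) for the leading 1-bit.
double: tangent at (19, 2): λ = (3·19² + 4)/(2·2) ≡ 6/4. 4⁻¹ ≡ 6 (mod 23) since 4·6 = 24 ≡ 1, so λ ≡ 6·6 ≡ 13.
  x = λ² - 19 - 19 = 169 - 38 ≡ 16; y = λ·(19 - 16) - 2 ≡ 14. → (16, 14)
double: tangent at (16, 14): λ = (3·16² + 4)/(2·14) ≡ 13/5. 5⁻¹ ≡ 14 (mod 23) since 5·14 = 70 ≡ 1, so λ ≡ 13·14 ≡ 21.
  x = λ² - 16 - 16 = 441 - 32 ≡ 18; y = λ·(16 - 18) - 14 ≡ 13. → (18, 13)
4A = (18, 13).
Next 2B:
Repeated addition: build up to 2B.
2B: tangent at (3, 10): λ = (3·3² + 4)/(2·10) ≡ 8/20. 20⁻¹ ≡ 15 (mod 23), so λ ≡ 8·15 ≡ 5.
  x = λ² - 3 - 3 = 25 - 6 ≡ 19; y = λ·(3 - 19) - 10 ≡ 2. → (19, 2)
2B = (19, 2).
Finally 4A + 2B:
(18, 13) + (19, 2). λ = (2 - 13)/(19 - 18) ≡ 12/1 mod 23. 1⁻¹ ≡ 1 (mod 23) since 1·1 = 1 ≡ 1, so λ ≡ 12.
  x = λ² - 18 - 19 = 144 - 37 ≡ 15; y = λ·(18 - 15) - 13 ≡ 0. → (15, 0)

(15, 0)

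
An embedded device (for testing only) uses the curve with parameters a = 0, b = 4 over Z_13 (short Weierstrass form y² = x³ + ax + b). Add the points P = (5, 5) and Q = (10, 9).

(5, 5) + (10, 9). λ = (9 - 5)/(10 - 5) ≡ 4/5 mod 13. 5⁻¹ ≡ 8 (mod 13), so λ ≡ 6.
  x = λ² - 5 - 10 = 36 - 15 ≡ 8; y = λ·(5 - 8) - 5 ≡ 3. → (8, 3)

(8, 3)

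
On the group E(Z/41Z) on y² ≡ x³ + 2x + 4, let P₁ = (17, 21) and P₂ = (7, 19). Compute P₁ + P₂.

(40, 40)

(17, 21) + (7, 19). λ = (19 - 21)/(7 - 17) ≡ 39/31 mod 41. 31⁻¹ ≡ 4 (mod 41), so λ ≡ 33.
  x = λ² - 17 - 7 = 1089 - 24 ≡ 40; y = λ·(17 - 40) - 21 ≡ 40. → (40, 40)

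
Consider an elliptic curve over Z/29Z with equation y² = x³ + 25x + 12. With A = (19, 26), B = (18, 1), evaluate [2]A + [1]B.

(24, 20)

First 2A:
Repeated addition: build up to 2A.
2A: tangent at (19, 26): λ = (3·19² + 25)/(2·26) ≡ 6/23. 23⁻¹ ≡ 24 (mod 29) since 23·24 = 552 ≡ 1, so λ ≡ 6·24 ≡ 28.
  x = λ² - 19 - 19 = 784 - 38 ≡ 21; y = λ·(19 - 21) - 26 ≡ 5. → (21, 5)
2A = (21, 5).
Finally 2A + B:
(21, 5) + (18, 1). λ = (1 - 5)/(18 - 21) ≡ 25/26 mod 29. 26⁻¹ ≡ 19 (mod 29) since 26·19 = 494 ≡ 1, so λ ≡ 11.
  x = λ² - 21 - 18 = 121 - 39 ≡ 24; y = λ·(21 - 24) - 5 ≡ 20. → (24, 20)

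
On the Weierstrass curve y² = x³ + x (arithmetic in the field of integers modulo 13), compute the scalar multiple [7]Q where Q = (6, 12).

(2, 6)

Double-and-add on 7 = (111)₂. Start with Q = (6, 12) for the leading 1-bit.
double: tangent at (6, 12): λ = (3·6² + 1)/(2·12) ≡ 5/11. 11⁻¹ ≡ 6 (mod 13) since 11·6 = 66 ≡ 1, so λ ≡ 5·6 ≡ 4.
  x = λ² - 6 - 6 = 16 - 12 ≡ 4; y = λ·(6 - 4) - 12 ≡ 9. → (4, 9)
add Q: (4, 9) + (6, 12). λ = (12 - 9)/(6 - 4) ≡ 3/2 mod 13. 2⁻¹ ≡ 7 (mod 13), so λ ≡ 8.
  x = λ² - 4 - 6 = 64 - 10 ≡ 2; y = λ·(4 - 2) - 9 ≡ 7. → (2, 7)
double: tangent at (2, 7): λ = (3·2² + 1)/(2·7) ≡ 0/1. 1⁻¹ ≡ 1 (mod 13), so λ ≡ 0·1 ≡ 0.
  x = λ² - 2 - 2 = 0 - 4 ≡ 9; y = λ·(2 - 9) - 7 ≡ 6. → (9, 6)
add Q: (9, 6) + (6, 12). λ = (12 - 6)/(6 - 9) ≡ 6/10 mod 13. 10⁻¹ ≡ 4 (mod 13) since 10·4 = 40 ≡ 1, so λ ≡ 11.
  x = λ² - 9 - 6 = 121 - 15 ≡ 2; y = λ·(9 - 2) - 6 ≡ 6. → (2, 6)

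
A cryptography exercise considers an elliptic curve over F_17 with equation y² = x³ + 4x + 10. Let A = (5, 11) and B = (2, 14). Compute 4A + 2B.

First 4A:
Double-and-add on 4 = (100)₂. Start with A = (5, 11) for the leading 1-bit.
double: tangent at (5, 11): λ = (3·5² + 4)/(2·11) ≡ 11/5. 5⁻¹ ≡ 7 (mod 17), so λ ≡ 11·7 ≡ 9.
  x = λ² - 5 - 5 = 81 - 10 ≡ 3; y = λ·(5 - 3) - 11 ≡ 7. → (3, 7)
double: tangent at (3, 7): λ = (3·3² + 4)/(2·7) ≡ 14/14. 14⁻¹ ≡ 11 (mod 17), so λ ≡ 14·11 ≡ 1.
  x = λ² - 3 - 3 = 1 - 6 ≡ 12; y = λ·(3 - 12) - 7 ≡ 1. → (12, 1)
4A = (12, 1).
Next 2B:
Repeated addition: build up to 2B.
2B: tangent at (2, 14): λ = (3·2² + 4)/(2·14) ≡ 16/11. 11⁻¹ ≡ 14 (mod 17), so λ ≡ 16·14 ≡ 3.
  x = λ² - 2 - 2 = 9 - 4 ≡ 5; y = λ·(2 - 5) - 14 ≡ 11. → (5, 11)
2B = (5, 11).
Finally 4A + 2B:
(12, 1) + (5, 11). λ = (11 - 1)/(5 - 12) ≡ 10/10 mod 17. 10⁻¹ ≡ 12 (mod 17), so λ ≡ 1.
  x = λ² - 12 - 5 = 1 - 17 ≡ 1; y = λ·(12 - 1) - 1 ≡ 10. → (1, 10)

(1, 10)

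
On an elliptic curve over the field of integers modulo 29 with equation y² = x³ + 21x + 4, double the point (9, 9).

(7, 1)

tangent at (9, 9): λ = (3·9² + 21)/(2·9) ≡ 3/18. 18⁻¹ ≡ 21 (mod 29) since 18·21 = 378 ≡ 1, so λ ≡ 3·21 ≡ 5.
  x = λ² - 9 - 9 = 25 - 18 ≡ 7; y = λ·(9 - 7) - 9 ≡ 1. → (7, 1)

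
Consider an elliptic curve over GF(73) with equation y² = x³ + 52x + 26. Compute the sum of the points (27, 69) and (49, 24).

(68, 58)

(27, 69) + (49, 24). λ = (24 - 69)/(49 - 27) ≡ 28/22 mod 73. 22⁻¹ ≡ 10 (mod 73), so λ ≡ 61.
  x = λ² - 27 - 49 = 3721 - 76 ≡ 68; y = λ·(27 - 68) - 69 ≡ 58. → (68, 58)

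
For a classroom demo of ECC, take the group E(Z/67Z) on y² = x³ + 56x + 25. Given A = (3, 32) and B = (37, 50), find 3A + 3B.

First 3A:
Repeated addition: build up to 3A.
2A: tangent at (3, 32): λ = (3·3² + 56)/(2·32) ≡ 16/64. 64⁻¹ ≡ 22 (mod 67), so λ ≡ 16·22 ≡ 17.
  x = λ² - 3 - 3 = 289 - 6 ≡ 15; y = λ·(3 - 15) - 32 ≡ 32. → (15, 32)
3A: (15, 32) + (3, 32). λ = (32 - 32)/(3 - 15) ≡ 0/55 mod 67. 55⁻¹ ≡ 39 (mod 67), so λ ≡ 0.
  x = λ² - 15 - 3 = 0 - 18 ≡ 49; y = λ·(15 - 49) - 32 ≡ 35. → (49, 35)
3A = (49, 35).
Next 3B:
Repeated addition: build up to 3B.
2B: tangent at (37, 50): λ = (3·37² + 56)/(2·50) ≡ 9/33. 33⁻¹ ≡ 65 (mod 67) since 33·65 = 2145 ≡ 1, so λ ≡ 9·65 ≡ 49.
  x = λ² - 37 - 37 = 2401 - 74 ≡ 49; y = λ·(37 - 49) - 50 ≡ 32. → (49, 32)
3B: (49, 32) + (37, 50). λ = (50 - 32)/(37 - 49) ≡ 18/55 mod 67. 55⁻¹ ≡ 39 (mod 67), so λ ≡ 32.
  x = λ² - 49 - 37 = 1024 - 86 ≡ 0; y = λ·(49 - 0) - 32 ≡ 62. → (0, 62)
3B = (0, 62).
Finally 3A + 3B:
(49, 35) + (0, 62). λ = (62 - 35)/(0 - 49) ≡ 27/18 mod 67. 18⁻¹ ≡ 41 (mod 67) since 18·41 = 738 ≡ 1, so λ ≡ 35.
  x = λ² - 49 - 0 = 1225 - 49 ≡ 37; y = λ·(49 - 37) - 35 ≡ 50. → (37, 50)

(37, 50)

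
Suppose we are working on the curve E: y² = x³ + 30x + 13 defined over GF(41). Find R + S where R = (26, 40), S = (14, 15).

(26, 40) + (14, 15). λ = (15 - 40)/(14 - 26) ≡ 16/29 mod 41. 29⁻¹ ≡ 17 (mod 41), so λ ≡ 26.
  x = λ² - 26 - 14 = 676 - 40 ≡ 21; y = λ·(26 - 21) - 40 ≡ 8. → (21, 8)

(21, 8)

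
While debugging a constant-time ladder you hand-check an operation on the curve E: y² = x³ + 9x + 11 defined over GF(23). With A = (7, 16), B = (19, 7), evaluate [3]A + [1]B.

First 3A:
Repeated addition: build up to 3A.
2A: tangent at (7, 16): λ = (3·7² + 9)/(2·16) ≡ 18/9. 9⁻¹ ≡ 18 (mod 23), so λ ≡ 18·18 ≡ 2.
  x = λ² - 7 - 7 = 4 - 14 ≡ 13; y = λ·(7 - 13) - 16 ≡ 18. → (13, 18)
3A: (13, 18) + (7, 16). λ = (16 - 18)/(7 - 13) ≡ 21/17 mod 23. 17⁻¹ ≡ 19 (mod 23) since 17·19 = 323 ≡ 1, so λ ≡ 8.
  x = λ² - 13 - 7 = 64 - 20 ≡ 21; y = λ·(13 - 21) - 18 ≡ 10. → (21, 10)
3A = (21, 10).
Finally 3A + B:
(21, 10) + (19, 7). λ = (7 - 10)/(19 - 21) ≡ 20/21 mod 23. 21⁻¹ ≡ 11 (mod 23) since 21·11 = 231 ≡ 1, so λ ≡ 13.
  x = λ² - 21 - 19 = 169 - 40 ≡ 14; y = λ·(21 - 14) - 10 ≡ 12. → (14, 12)

(14, 12)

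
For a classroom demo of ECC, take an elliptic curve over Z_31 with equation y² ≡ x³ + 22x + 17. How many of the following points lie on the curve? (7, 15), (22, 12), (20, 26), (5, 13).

(7, 15): 15² ≡ 8, rhs ≡ 18 → off.
(22, 12): 12² ≡ 20, rhs ≡ 20 → on.
(20, 26): 26² ≡ 25, rhs ≡ 25 → on.
(5, 13): 13² ≡ 14, rhs ≡ 4 → off.

2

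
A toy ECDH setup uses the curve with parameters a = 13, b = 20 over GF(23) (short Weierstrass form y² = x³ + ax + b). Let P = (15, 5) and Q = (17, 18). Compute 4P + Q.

First 4P:
Double-and-add on 4 = (100)₂. Start with P = (15, 5) for the leading 1-bit.
double: tangent at (15, 5): λ = (3·15² + 13)/(2·5) ≡ 21/10. 10⁻¹ ≡ 7 (mod 23), so λ ≡ 21·7 ≡ 9.
  x = λ² - 15 - 15 = 81 - 30 ≡ 5; y = λ·(15 - 5) - 5 ≡ 16. → (5, 16)
double: tangent at (5, 16): λ = (3·5² + 13)/(2·16) ≡ 19/9. 9⁻¹ ≡ 18 (mod 23) since 9·18 = 162 ≡ 1, so λ ≡ 19·18 ≡ 20.
  x = λ² - 5 - 5 = 400 - 10 ≡ 22; y = λ·(5 - 22) - 16 ≡ 12. → (22, 12)
4P = (22, 12).
Finally 4P + Q:
(22, 12) + (17, 18). λ = (18 - 12)/(17 - 22) ≡ 6/18 mod 23. 18⁻¹ ≡ 9 (mod 23), so λ ≡ 8.
  x = λ² - 22 - 17 = 64 - 39 ≡ 2; y = λ·(22 - 2) - 12 ≡ 10. → (2, 10)

(2, 10)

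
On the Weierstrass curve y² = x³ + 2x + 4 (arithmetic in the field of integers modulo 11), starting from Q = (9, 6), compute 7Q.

Repeated addition: build up to 7Q.
2Q: tangent at (9, 6): λ = (3·9² + 2)/(2·6) ≡ 3/1. 1⁻¹ ≡ 1 (mod 11) since 1·1 = 1 ≡ 1, so λ ≡ 3·1 ≡ 3.
  x = λ² - 9 - 9 = 9 - 18 ≡ 2; y = λ·(9 - 2) - 6 ≡ 4. → (2, 4)
3Q: (2, 4) + (9, 6). λ = (6 - 4)/(9 - 2) ≡ 2/7 mod 11. 7⁻¹ ≡ 8 (mod 11) since 7·8 = 56 ≡ 1, so λ ≡ 5.
  x = λ² - 2 - 9 = 25 - 11 ≡ 3; y = λ·(2 - 3) - 4 ≡ 2. → (3, 2)
4Q: (3, 2) + (9, 6). λ = (6 - 2)/(9 - 3) ≡ 4/6 mod 11. 6⁻¹ ≡ 2 (mod 11), so λ ≡ 8.
  x = λ² - 3 - 9 = 64 - 12 ≡ 8; y = λ·(3 - 8) - 2 ≡ 2. → (8, 2)
5Q: (8, 2) + (9, 6). λ = (6 - 2)/(9 - 8) ≡ 4/1 mod 11. 1⁻¹ ≡ 1 (mod 11), so λ ≡ 4.
  x = λ² - 8 - 9 = 16 - 17 ≡ 10; y = λ·(8 - 10) - 2 ≡ 1. → (10, 1)
6Q: (10, 1) + (9, 6). λ = (6 - 1)/(9 - 10) ≡ 5/10 mod 11. 10⁻¹ ≡ 10 (mod 11) since 10·10 = 100 ≡ 1, so λ ≡ 6.
  x = λ² - 10 - 9 = 36 - 19 ≡ 6; y = λ·(10 - 6) - 1 ≡ 1. → (6, 1)
7Q: (6, 1) + (9, 6). λ = (6 - 1)/(9 - 6) ≡ 5/3 mod 11. 3⁻¹ ≡ 4 (mod 11) since 3·4 = 12 ≡ 1, so λ ≡ 9.
  x = λ² - 6 - 9 = 81 - 15 ≡ 0; y = λ·(6 - 0) - 1 ≡ 9. → (0, 9)

(0, 9)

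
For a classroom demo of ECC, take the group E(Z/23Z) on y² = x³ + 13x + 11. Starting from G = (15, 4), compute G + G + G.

Repeated addition: build up to 3G.
2G: tangent at (15, 4): λ = (3·15² + 13)/(2·4) ≡ 21/8. 8⁻¹ ≡ 3 (mod 23), so λ ≡ 21·3 ≡ 17.
  x = λ² - 15 - 15 = 289 - 30 ≡ 6; y = λ·(15 - 6) - 4 ≡ 11. → (6, 11)
3G: (6, 11) + (15, 4). λ = (4 - 11)/(15 - 6) ≡ 16/9 mod 23. 9⁻¹ ≡ 18 (mod 23), so λ ≡ 12.
  x = λ² - 6 - 15 = 144 - 21 ≡ 8; y = λ·(6 - 8) - 11 ≡ 11. → (8, 11)

(8, 11)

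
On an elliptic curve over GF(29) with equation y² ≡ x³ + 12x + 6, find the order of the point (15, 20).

2P: tangent at (15, 20): λ = (3·15² + 12)/(2·20) ≡ 20/11. 11⁻¹ ≡ 8 (mod 29), so λ ≡ 20·8 ≡ 15.
  x = λ² - 15 - 15 = 225 - 30 ≡ 21; y = λ·(15 - 21) - 20 ≡ 6. → (21, 6)
3P: (21, 6) + (15, 20). λ = (20 - 6)/(15 - 21) ≡ 14/23 mod 29. 23⁻¹ ≡ 24 (mod 29), so λ ≡ 17.
  x = λ² - 21 - 15 = 289 - 36 ≡ 21; y = λ·(21 - 21) - 6 ≡ 23. → (21, 23)
4P: (21, 23) + (15, 20). λ = (20 - 23)/(15 - 21) ≡ 26/23 mod 29. 23⁻¹ ≡ 24 (mod 29) since 23·24 = 552 ≡ 1, so λ ≡ 15.
  x = λ² - 21 - 15 = 225 - 36 ≡ 15; y = λ·(21 - 15) - 23 ≡ 9. → (15, 9)
5P: (15, 9) + (15, 20): same x and y₁ ≡ -y₂, so the sum is ∞.
5P = ∞, so the order is 5.

5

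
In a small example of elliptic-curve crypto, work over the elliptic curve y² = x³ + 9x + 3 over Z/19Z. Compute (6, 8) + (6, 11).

O

The two points share x = 6 and their y-coordinates satisfy 8 + 11 ≡ 0 (mod 19), so they are inverses. Their sum is O.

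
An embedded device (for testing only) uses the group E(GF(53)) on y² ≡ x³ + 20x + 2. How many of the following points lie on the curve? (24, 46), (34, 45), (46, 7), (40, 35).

2

(24, 46): 46² ≡ 49, rhs ≡ 49 → on.
(34, 45): 45² ≡ 11, rhs ≡ 24 → off.
(46, 7): 7² ≡ 49, rhs ≡ 49 → on.
(40, 35): 35² ≡ 6, rhs ≡ 36 → off.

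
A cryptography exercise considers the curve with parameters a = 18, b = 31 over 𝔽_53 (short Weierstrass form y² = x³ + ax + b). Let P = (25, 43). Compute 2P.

tangent at (25, 43): λ = (3·25² + 18)/(2·43) ≡ 38/33. 33⁻¹ ≡ 45 (mod 53) since 33·45 = 1485 ≡ 1, so λ ≡ 38·45 ≡ 14.
  x = λ² - 25 - 25 = 196 - 50 ≡ 40; y = λ·(25 - 40) - 43 ≡ 12. → (40, 12)

(40, 12)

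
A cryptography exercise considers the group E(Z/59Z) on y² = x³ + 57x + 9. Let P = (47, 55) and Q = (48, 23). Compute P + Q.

(47, 55) + (48, 23). λ = (23 - 55)/(48 - 47) ≡ 27/1 mod 59. 1⁻¹ ≡ 1 (mod 59), so λ ≡ 27.
  x = λ² - 47 - 48 = 729 - 95 ≡ 44; y = λ·(47 - 44) - 55 ≡ 26. → (44, 26)

(44, 26)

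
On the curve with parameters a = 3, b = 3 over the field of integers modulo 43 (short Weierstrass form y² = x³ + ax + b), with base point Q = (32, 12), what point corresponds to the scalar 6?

(34, 8)

Repeated addition: build up to 6Q.
2Q: tangent at (32, 12): λ = (3·32² + 3)/(2·12) ≡ 22/24. 24⁻¹ ≡ 9 (mod 43), so λ ≡ 22·9 ≡ 26.
  x = λ² - 32 - 32 = 676 - 64 ≡ 10; y = λ·(32 - 10) - 12 ≡ 1. → (10, 1)
3Q: (10, 1) + (32, 12). λ = (12 - 1)/(32 - 10) ≡ 11/22 mod 43. 22⁻¹ ≡ 2 (mod 43), so λ ≡ 22.
  x = λ² - 10 - 32 = 484 - 42 ≡ 12; y = λ·(10 - 12) - 1 ≡ 41. → (12, 41)
4Q: (12, 41) + (32, 12). λ = (12 - 41)/(32 - 12) ≡ 14/20 mod 43. 20⁻¹ ≡ 28 (mod 43) since 20·28 = 560 ≡ 1, so λ ≡ 5.
  x = λ² - 12 - 32 = 25 - 44 ≡ 24; y = λ·(12 - 24) - 41 ≡ 28. → (24, 28)
5Q: (24, 28) + (32, 12). λ = (12 - 28)/(32 - 24) ≡ 27/8 mod 43. 8⁻¹ ≡ 27 (mod 43), so λ ≡ 41.
  x = λ² - 24 - 32 = 1681 - 56 ≡ 34; y = λ·(24 - 34) - 28 ≡ 35. → (34, 35)
6Q: (34, 35) + (32, 12). λ = (12 - 35)/(32 - 34) ≡ 20/41 mod 43. 41⁻¹ ≡ 21 (mod 43) since 41·21 = 861 ≡ 1, so λ ≡ 33.
  x = λ² - 34 - 32 = 1089 - 66 ≡ 34; y = λ·(34 - 34) - 35 ≡ 8. → (34, 8)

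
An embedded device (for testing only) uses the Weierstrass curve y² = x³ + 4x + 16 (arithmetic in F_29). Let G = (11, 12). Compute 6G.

Repeated addition: build up to 6G.
2G: tangent at (11, 12): λ = (3·11² + 4)/(2·12) ≡ 19/24. 24⁻¹ ≡ 23 (mod 29), so λ ≡ 19·23 ≡ 2.
  x = λ² - 11 - 11 = 4 - 22 ≡ 11; y = λ·(11 - 11) - 12 ≡ 17. → (11, 17)
3G: (11, 17) + (11, 12): same x and y₁ ≡ -y₂, so the sum is O.
4G: O + (11, 12) = (11, 12) (identity).
5G: tangent at (11, 12): λ = (3·11² + 4)/(2·12) ≡ 19/24. 24⁻¹ ≡ 23 (mod 29), so λ ≡ 19·23 ≡ 2.
  x = λ² - 11 - 11 = 4 - 22 ≡ 11; y = λ·(11 - 11) - 12 ≡ 17. → (11, 17)
6G: (11, 17) + (11, 12): same x and y₁ ≡ -y₂, so the sum is O.

O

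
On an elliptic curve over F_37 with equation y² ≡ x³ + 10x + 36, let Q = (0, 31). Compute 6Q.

(16, 0)

Double-and-add on 6 = (110)₂. Start with Q = (0, 31) for the leading 1-bit.
double: tangent at (0, 31): λ = (3·0² + 10)/(2·31) ≡ 10/25. 25⁻¹ ≡ 3 (mod 37) since 25·3 = 75 ≡ 1, so λ ≡ 10·3 ≡ 30.
  x = λ² - 0 - 0 = 900 - 0 ≡ 12; y = λ·(0 - 12) - 31 ≡ 16. → (12, 16)
add Q: (12, 16) + (0, 31). λ = (31 - 16)/(0 - 12) ≡ 15/25 mod 37. 25⁻¹ ≡ 3 (mod 37), so λ ≡ 8.
  x = λ² - 12 - 0 = 64 - 12 ≡ 15; y = λ·(12 - 15) - 16 ≡ 34. → (15, 34)
double: tangent at (15, 34): λ = (3·15² + 10)/(2·34) ≡ 19/31. 31⁻¹ ≡ 6 (mod 37), so λ ≡ 19·6 ≡ 3.
  x = λ² - 15 - 15 = 9 - 30 ≡ 16; y = λ·(15 - 16) - 34 ≡ 0. → (16, 0)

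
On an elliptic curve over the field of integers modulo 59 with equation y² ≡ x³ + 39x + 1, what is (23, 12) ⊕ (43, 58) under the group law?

(23, 12) + (43, 58). λ = (58 - 12)/(43 - 23) ≡ 46/20 mod 59. 20⁻¹ ≡ 3 (mod 59) since 20·3 = 60 ≡ 1, so λ ≡ 20.
  x = λ² - 23 - 43 = 400 - 66 ≡ 39; y = λ·(23 - 39) - 12 ≡ 22. → (39, 22)

(39, 22)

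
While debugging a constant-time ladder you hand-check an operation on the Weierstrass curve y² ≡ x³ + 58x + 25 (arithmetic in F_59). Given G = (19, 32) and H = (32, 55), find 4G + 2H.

(8, 23)

First 4G:
Double-and-add on 4 = (100)₂. Start with G = (19, 32) for the leading 1-bit.
double: tangent at (19, 32): λ = (3·19² + 58)/(2·32) ≡ 20/5. 5⁻¹ ≡ 12 (mod 59), so λ ≡ 20·12 ≡ 4.
  x = λ² - 19 - 19 = 16 - 38 ≡ 37; y = λ·(19 - 37) - 32 ≡ 14. → (37, 14)
double: tangent at (37, 14): λ = (3·37² + 58)/(2·14) ≡ 35/28. 28⁻¹ ≡ 19 (mod 59), so λ ≡ 35·19 ≡ 16.
  x = λ² - 37 - 37 = 256 - 74 ≡ 5; y = λ·(37 - 5) - 14 ≡ 26. → (5, 26)
4G = (5, 26).
Next 2H:
Repeated addition: build up to 2H.
2H: tangent at (32, 55): λ = (3·32² + 58)/(2·55) ≡ 3/51. 51⁻¹ ≡ 22 (mod 59), so λ ≡ 3·22 ≡ 7.
  x = λ² - 32 - 32 = 49 - 64 ≡ 44; y = λ·(32 - 44) - 55 ≡ 38. → (44, 38)
2H = (44, 38).
Finally 4G + 2H:
(5, 26) + (44, 38). λ = (38 - 26)/(44 - 5) ≡ 12/39 mod 59. 39⁻¹ ≡ 56 (mod 59), so λ ≡ 23.
  x = λ² - 5 - 44 = 529 - 49 ≡ 8; y = λ·(5 - 8) - 26 ≡ 23. → (8, 23)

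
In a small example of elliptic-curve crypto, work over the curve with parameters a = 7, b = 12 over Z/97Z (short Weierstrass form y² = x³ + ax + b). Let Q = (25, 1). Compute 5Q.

(25, 1)

Repeated addition: build up to 5Q.
2Q: tangent at (25, 1): λ = (3·25² + 7)/(2·1) ≡ 39/2. 2⁻¹ ≡ 49 (mod 97) since 2·49 = 98 ≡ 1, so λ ≡ 39·49 ≡ 68.
  x = λ² - 25 - 25 = 4624 - 50 ≡ 15; y = λ·(25 - 15) - 1 ≡ 0. → (15, 0)
3Q: (15, 0) + (25, 1). λ = (1 - 0)/(25 - 15) ≡ 1/10 mod 97. 10⁻¹ ≡ 68 (mod 97) since 10·68 = 680 ≡ 1, so λ ≡ 68.
  x = λ² - 15 - 25 = 4624 - 40 ≡ 25; y = λ·(15 - 25) - 0 ≡ 96. → (25, 96)
4Q: (25, 96) + (25, 1): same x and y₁ ≡ -y₂, so the sum is O.
5Q: O + (25, 1) = (25, 1) (identity).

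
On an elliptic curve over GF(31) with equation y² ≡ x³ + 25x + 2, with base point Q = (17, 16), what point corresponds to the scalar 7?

(19, 12)

Double-and-add on 7 = (111)₂. Start with Q = (17, 16) for the leading 1-bit.
double: tangent at (17, 16): λ = (3·17² + 25)/(2·16) ≡ 24/1. 1⁻¹ ≡ 1 (mod 31) since 1·1 = 1 ≡ 1, so λ ≡ 24·1 ≡ 24.
  x = λ² - 17 - 17 = 576 - 34 ≡ 15; y = λ·(17 - 15) - 16 ≡ 1. → (15, 1)
add Q: (15, 1) + (17, 16). λ = (16 - 1)/(17 - 15) ≡ 15/2 mod 31. 2⁻¹ ≡ 16 (mod 31) since 2·16 = 32 ≡ 1, so λ ≡ 23.
  x = λ² - 15 - 17 = 529 - 32 ≡ 1; y = λ·(15 - 1) - 1 ≡ 11. → (1, 11)
double: tangent at (1, 11): λ = (3·1² + 25)/(2·11) ≡ 28/22. 22⁻¹ ≡ 24 (mod 31) since 22·24 = 528 ≡ 1, so λ ≡ 28·24 ≡ 21.
  x = λ² - 1 - 1 = 441 - 2 ≡ 5; y = λ·(1 - 5) - 11 ≡ 29. → (5, 29)
add Q: (5, 29) + (17, 16). λ = (16 - 29)/(17 - 5) ≡ 18/12 mod 31. 12⁻¹ ≡ 13 (mod 31) since 12·13 = 156 ≡ 1, so λ ≡ 17.
  x = λ² - 5 - 17 = 289 - 22 ≡ 19; y = λ·(5 - 19) - 29 ≡ 12. → (19, 12)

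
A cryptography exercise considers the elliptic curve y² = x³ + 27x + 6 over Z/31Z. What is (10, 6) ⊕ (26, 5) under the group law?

(30, 3)

(10, 6) + (26, 5). λ = (5 - 6)/(26 - 10) ≡ 30/16 mod 31. 16⁻¹ ≡ 2 (mod 31) since 16·2 = 32 ≡ 1, so λ ≡ 29.
  x = λ² - 10 - 26 = 841 - 36 ≡ 30; y = λ·(10 - 30) - 6 ≡ 3. → (30, 3)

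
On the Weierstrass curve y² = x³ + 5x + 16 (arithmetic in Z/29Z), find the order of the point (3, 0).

2P: (3, 0) + (3, 0): same x and y₁ ≡ -y₂, so the sum is O.
2P = O, so the order is 2.

2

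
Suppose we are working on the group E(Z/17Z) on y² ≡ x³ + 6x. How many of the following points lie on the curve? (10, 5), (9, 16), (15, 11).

(10, 5): 5² ≡ 8, rhs ≡ 6 → off.
(9, 16): 16² ≡ 1, rhs ≡ 1 → on.
(15, 11): 11² ≡ 2, rhs ≡ 14 → off.

1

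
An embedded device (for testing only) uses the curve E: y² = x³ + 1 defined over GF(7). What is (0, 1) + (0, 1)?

(0, 6)

tangent at (0, 1): λ = (3·0² + 0)/(2·1) ≡ 0/2. 2⁻¹ ≡ 4 (mod 7) since 2·4 = 8 ≡ 1, so λ ≡ 0·4 ≡ 0.
  x = λ² - 0 - 0 = 0 - 0 ≡ 0; y = λ·(0 - 0) - 1 ≡ 6. → (0, 6)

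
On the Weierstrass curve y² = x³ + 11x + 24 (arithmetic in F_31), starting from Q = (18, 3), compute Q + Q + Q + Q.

(29, 26)

Double-and-add on 4 = (100)₂. Start with Q = (18, 3) for the leading 1-bit.
double: tangent at (18, 3): λ = (3·18² + 11)/(2·3) ≡ 22/6. 6⁻¹ ≡ 26 (mod 31), so λ ≡ 22·26 ≡ 14.
  x = λ² - 18 - 18 = 196 - 36 ≡ 5; y = λ·(18 - 5) - 3 ≡ 24. → (5, 24)
double: tangent at (5, 24): λ = (3·5² + 11)/(2·24) ≡ 24/17. 17⁻¹ ≡ 11 (mod 31) since 17·11 = 187 ≡ 1, so λ ≡ 24·11 ≡ 16.
  x = λ² - 5 - 5 = 256 - 10 ≡ 29; y = λ·(5 - 29) - 24 ≡ 26. → (29, 26)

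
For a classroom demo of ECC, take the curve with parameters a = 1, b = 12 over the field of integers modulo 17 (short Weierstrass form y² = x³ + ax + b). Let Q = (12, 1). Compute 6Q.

(12, 1)

Repeated addition: build up to 6Q.
2Q: tangent at (12, 1): λ = (3·12² + 1)/(2·1) ≡ 8/2. 2⁻¹ ≡ 9 (mod 17) since 2·9 = 18 ≡ 1, so λ ≡ 8·9 ≡ 4.
  x = λ² - 12 - 12 = 16 - 24 ≡ 9; y = λ·(12 - 9) - 1 ≡ 11. → (9, 11)
3Q: (9, 11) + (12, 1). λ = (1 - 11)/(12 - 9) ≡ 7/3 mod 17. 3⁻¹ ≡ 6 (mod 17), so λ ≡ 8.
  x = λ² - 9 - 12 = 64 - 21 ≡ 9; y = λ·(9 - 9) - 11 ≡ 6. → (9, 6)
4Q: (9, 6) + (12, 1). λ = (1 - 6)/(12 - 9) ≡ 12/3 mod 17. 3⁻¹ ≡ 6 (mod 17), so λ ≡ 4.
  x = λ² - 9 - 12 = 16 - 21 ≡ 12; y = λ·(9 - 12) - 6 ≡ 16. → (12, 16)
5Q: (12, 16) + (12, 1): same x and y₁ ≡ -y₂, so the sum is ∞.
6Q: ∞ + (12, 1) = (12, 1) (identity).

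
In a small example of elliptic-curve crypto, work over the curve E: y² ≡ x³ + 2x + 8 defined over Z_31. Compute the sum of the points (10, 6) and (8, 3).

(10, 6) + (8, 3). λ = (3 - 6)/(8 - 10) ≡ 28/29 mod 31. 29⁻¹ ≡ 15 (mod 31), so λ ≡ 17.
  x = λ² - 10 - 8 = 289 - 18 ≡ 23; y = λ·(10 - 23) - 6 ≡ 21. → (23, 21)

(23, 21)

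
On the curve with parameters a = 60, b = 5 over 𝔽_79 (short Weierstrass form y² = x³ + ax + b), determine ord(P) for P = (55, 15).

9

2P: tangent at (55, 15): λ = (3·55² + 60)/(2·15) ≡ 50/30. 30⁻¹ ≡ 29 (mod 79), so λ ≡ 50·29 ≡ 28.
  x = λ² - 55 - 55 = 784 - 110 ≡ 42; y = λ·(55 - 42) - 15 ≡ 33. → (42, 33)
3P: (42, 33) + (55, 15). λ = (15 - 33)/(55 - 42) ≡ 61/13 mod 79. 13⁻¹ ≡ 73 (mod 79), so λ ≡ 29.
  x = λ² - 42 - 55 = 841 - 97 ≡ 33; y = λ·(42 - 33) - 33 ≡ 70. → (33, 70)
4P: (33, 70) + (55, 15). λ = (15 - 70)/(55 - 33) ≡ 24/22 mod 79. 22⁻¹ ≡ 18 (mod 79), so λ ≡ 37.
  x = λ² - 33 - 55 = 1369 - 88 ≡ 17; y = λ·(33 - 17) - 70 ≡ 48. → (17, 48)
5P: (17, 48) + (55, 15). λ = (15 - 48)/(55 - 17) ≡ 46/38 mod 79. 38⁻¹ ≡ 52 (mod 79) since 38·52 = 1976 ≡ 1, so λ ≡ 22.
  x = λ² - 17 - 55 = 484 - 72 ≡ 17; y = λ·(17 - 17) - 48 ≡ 31. → (17, 31)
6P: (17, 31) + (55, 15). λ = (15 - 31)/(55 - 17) ≡ 63/38 mod 79. 38⁻¹ ≡ 52 (mod 79), so λ ≡ 37.
  x = λ² - 17 - 55 = 1369 - 72 ≡ 33; y = λ·(17 - 33) - 31 ≡ 9. → (33, 9)
7P: (33, 9) + (55, 15). λ = (15 - 9)/(55 - 33) ≡ 6/22 mod 79. 22⁻¹ ≡ 18 (mod 79), so λ ≡ 29.
  x = λ² - 33 - 55 = 841 - 88 ≡ 42; y = λ·(33 - 42) - 9 ≡ 46. → (42, 46)
8P: (42, 46) + (55, 15). λ = (15 - 46)/(55 - 42) ≡ 48/13 mod 79. 13⁻¹ ≡ 73 (mod 79), so λ ≡ 28.
  x = λ² - 42 - 55 = 784 - 97 ≡ 55; y = λ·(42 - 55) - 46 ≡ 64. → (55, 64)
9P: (55, 64) + (55, 15): same x and y₁ ≡ -y₂, so the sum is O.
9P = O, so the order is 9.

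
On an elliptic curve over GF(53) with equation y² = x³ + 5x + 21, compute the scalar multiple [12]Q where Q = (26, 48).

Double-and-add on 12 = (1100)₂. Start with Q = (26, 48) for the leading 1-bit.
double: tangent at (26, 48): λ = (3·26² + 5)/(2·48) ≡ 19/43. 43⁻¹ ≡ 37 (mod 53), so λ ≡ 19·37 ≡ 14.
  x = λ² - 26 - 26 = 196 - 52 ≡ 38; y = λ·(26 - 38) - 48 ≡ 49. → (38, 49)
add Q: (38, 49) + (26, 48). λ = (48 - 49)/(26 - 38) ≡ 52/41 mod 53. 41⁻¹ ≡ 22 (mod 53) since 41·22 = 902 ≡ 1, so λ ≡ 31.
  x = λ² - 38 - 26 = 961 - 64 ≡ 49; y = λ·(38 - 49) - 49 ≡ 34. → (49, 34)
double: tangent at (49, 34): λ = (3·49² + 5)/(2·34) ≡ 0/15. 15⁻¹ ≡ 46 (mod 53), so λ ≡ 0·46 ≡ 0.
  x = λ² - 49 - 49 = 0 - 98 ≡ 8; y = λ·(49 - 8) - 34 ≡ 19. → (8, 19)
double: tangent at (8, 19): λ = (3·8² + 5)/(2·19) ≡ 38/38. 38⁻¹ ≡ 7 (mod 53) since 38·7 = 266 ≡ 1, so λ ≡ 38·7 ≡ 1.
  x = λ² - 8 - 8 = 1 - 16 ≡ 38; y = λ·(8 - 38) - 19 ≡ 4. → (38, 4)

(38, 4)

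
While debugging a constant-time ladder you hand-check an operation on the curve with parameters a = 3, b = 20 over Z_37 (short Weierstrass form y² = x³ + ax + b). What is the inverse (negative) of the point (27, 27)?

(27, 10)

-(27, 27) = (27, -27 mod 37) = (27, 10).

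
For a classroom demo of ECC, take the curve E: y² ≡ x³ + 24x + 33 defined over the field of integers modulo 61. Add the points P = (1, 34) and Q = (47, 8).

(32, 18)

(1, 34) + (47, 8). λ = (8 - 34)/(47 - 1) ≡ 35/46 mod 61. 46⁻¹ ≡ 4 (mod 61), so λ ≡ 18.
  x = λ² - 1 - 47 = 324 - 48 ≡ 32; y = λ·(1 - 32) - 34 ≡ 18. → (32, 18)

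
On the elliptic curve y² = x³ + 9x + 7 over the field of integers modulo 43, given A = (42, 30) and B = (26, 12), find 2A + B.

First 2A:
Repeated addition: build up to 2A.
2A: tangent at (42, 30): λ = (3·42² + 9)/(2·30) ≡ 12/17. 17⁻¹ ≡ 38 (mod 43), so λ ≡ 12·38 ≡ 26.
  x = λ² - 42 - 42 = 676 - 84 ≡ 33; y = λ·(42 - 33) - 30 ≡ 32. → (33, 32)
2A = (33, 32).
Finally 2A + B:
(33, 32) + (26, 12). λ = (12 - 32)/(26 - 33) ≡ 23/36 mod 43. 36⁻¹ ≡ 6 (mod 43), so λ ≡ 9.
  x = λ² - 33 - 26 = 81 - 59 ≡ 22; y = λ·(33 - 22) - 32 ≡ 24. → (22, 24)

(22, 24)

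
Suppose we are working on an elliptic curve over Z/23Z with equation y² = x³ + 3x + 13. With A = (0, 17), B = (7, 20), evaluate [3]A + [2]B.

First 3A:
Repeated addition: build up to 3A.
2A: tangent at (0, 17): λ = (3·0² + 3)/(2·17) ≡ 3/11. 11⁻¹ ≡ 21 (mod 23) since 11·21 = 231 ≡ 1, so λ ≡ 3·21 ≡ 17.
  x = λ² - 0 - 0 = 289 - 0 ≡ 13; y = λ·(0 - 13) - 17 ≡ 15. → (13, 15)
3A: (13, 15) + (0, 17). λ = (17 - 15)/(0 - 13) ≡ 2/10 mod 23. 10⁻¹ ≡ 7 (mod 23), so λ ≡ 14.
  x = λ² - 13 - 0 = 196 - 13 ≡ 22; y = λ·(13 - 22) - 15 ≡ 20. → (22, 20)
3A = (22, 20).
Next 2B:
Repeated addition: build up to 2B.
2B: tangent at (7, 20): λ = (3·7² + 3)/(2·20) ≡ 12/17. 17⁻¹ ≡ 19 (mod 23) since 17·19 = 323 ≡ 1, so λ ≡ 12·19 ≡ 21.
  x = λ² - 7 - 7 = 441 - 14 ≡ 13; y = λ·(7 - 13) - 20 ≡ 15. → (13, 15)
2B = (13, 15).
Finally 3A + 2B:
(22, 20) + (13, 15). λ = (15 - 20)/(13 - 22) ≡ 18/14 mod 23. 14⁻¹ ≡ 5 (mod 23), so λ ≡ 21.
  x = λ² - 22 - 13 = 441 - 35 ≡ 15; y = λ·(22 - 15) - 20 ≡ 12. → (15, 12)

(15, 12)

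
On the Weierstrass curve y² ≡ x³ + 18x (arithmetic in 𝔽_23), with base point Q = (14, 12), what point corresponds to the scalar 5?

(19, 18)

Repeated addition: build up to 5Q.
2Q: tangent at (14, 12): λ = (3·14² + 18)/(2·12) ≡ 8/1. 1⁻¹ ≡ 1 (mod 23), so λ ≡ 8·1 ≡ 8.
  x = λ² - 14 - 14 = 64 - 28 ≡ 13; y = λ·(14 - 13) - 12 ≡ 19. → (13, 19)
3Q: (13, 19) + (14, 12). λ = (12 - 19)/(14 - 13) ≡ 16/1 mod 23. 1⁻¹ ≡ 1 (mod 23), so λ ≡ 16.
  x = λ² - 13 - 14 = 256 - 27 ≡ 22; y = λ·(13 - 22) - 19 ≡ 21. → (22, 21)
4Q: (22, 21) + (14, 12). λ = (12 - 21)/(14 - 22) ≡ 14/15 mod 23. 15⁻¹ ≡ 20 (mod 23), so λ ≡ 4.
  x = λ² - 22 - 14 = 16 - 36 ≡ 3; y = λ·(22 - 3) - 21 ≡ 9. → (3, 9)
5Q: (3, 9) + (14, 12). λ = (12 - 9)/(14 - 3) ≡ 3/11 mod 23. 11⁻¹ ≡ 21 (mod 23) since 11·21 = 231 ≡ 1, so λ ≡ 17.
  x = λ² - 3 - 14 = 289 - 17 ≡ 19; y = λ·(3 - 19) - 9 ≡ 18. → (19, 18)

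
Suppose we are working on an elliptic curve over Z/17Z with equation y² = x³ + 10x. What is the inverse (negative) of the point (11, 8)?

(11, 9)

-(11, 8) = (11, -8 mod 17) = (11, 9).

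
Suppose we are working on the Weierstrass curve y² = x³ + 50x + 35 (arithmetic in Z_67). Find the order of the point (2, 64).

12

2P: tangent at (2, 64): λ = (3·2² + 50)/(2·64) ≡ 62/61. 61⁻¹ ≡ 11 (mod 67), so λ ≡ 62·11 ≡ 12.
  x = λ² - 2 - 2 = 144 - 4 ≡ 6; y = λ·(2 - 6) - 64 ≡ 22. → (6, 22)
3P: (6, 22) + (2, 64). λ = (64 - 22)/(2 - 6) ≡ 42/63 mod 67. 63⁻¹ ≡ 50 (mod 67), so λ ≡ 23.
  x = λ² - 6 - 2 = 529 - 8 ≡ 52; y = λ·(6 - 52) - 22 ≡ 59. → (52, 59)
4P: (52, 59) + (2, 64). λ = (64 - 59)/(2 - 52) ≡ 5/17 mod 67. 17⁻¹ ≡ 4 (mod 67), so λ ≡ 20.
  x = λ² - 52 - 2 = 400 - 54 ≡ 11; y = λ·(52 - 11) - 59 ≡ 24. → (11, 24)
5P: (11, 24) + (2, 64). λ = (64 - 24)/(2 - 11) ≡ 40/58 mod 67. 58⁻¹ ≡ 52 (mod 67) since 58·52 = 3016 ≡ 1, so λ ≡ 3.
  x = λ² - 11 - 2 = 9 - 13 ≡ 63; y = λ·(11 - 63) - 24 ≡ 21. → (63, 21)
6P: (63, 21) + (2, 64). λ = (64 - 21)/(2 - 63) ≡ 43/6 mod 67. 6⁻¹ ≡ 56 (mod 67) since 6·56 = 336 ≡ 1, so λ ≡ 63.
  x = λ² - 63 - 2 = 3969 - 65 ≡ 18; y = λ·(63 - 18) - 21 ≡ 0. → (18, 0)
7P: (18, 0) + (2, 64). λ = (64 - 0)/(2 - 18) ≡ 64/51 mod 67. 51⁻¹ ≡ 46 (mod 67) since 51·46 = 2346 ≡ 1, so λ ≡ 63.
  x = λ² - 18 - 2 = 3969 - 20 ≡ 63; y = λ·(18 - 63) - 0 ≡ 46. → (63, 46)
8P: (63, 46) + (2, 64). λ = (64 - 46)/(2 - 63) ≡ 18/6 mod 67. 6⁻¹ ≡ 56 (mod 67), so λ ≡ 3.
  x = λ² - 63 - 2 = 9 - 65 ≡ 11; y = λ·(63 - 11) - 46 ≡ 43. → (11, 43)
9P: (11, 43) + (2, 64). λ = (64 - 43)/(2 - 11) ≡ 21/58 mod 67. 58⁻¹ ≡ 52 (mod 67) since 58·52 = 3016 ≡ 1, so λ ≡ 20.
  x = λ² - 11 - 2 = 400 - 13 ≡ 52; y = λ·(11 - 52) - 43 ≡ 8. → (52, 8)
10P: (52, 8) + (2, 64). λ = (64 - 8)/(2 - 52) ≡ 56/17 mod 67. 17⁻¹ ≡ 4 (mod 67), so λ ≡ 23.
  x = λ² - 52 - 2 = 529 - 54 ≡ 6; y = λ·(52 - 6) - 8 ≡ 45. → (6, 45)
11P: (6, 45) + (2, 64). λ = (64 - 45)/(2 - 6) ≡ 19/63 mod 67. 63⁻¹ ≡ 50 (mod 67) since 63·50 = 3150 ≡ 1, so λ ≡ 12.
  x = λ² - 6 - 2 = 144 - 8 ≡ 2; y = λ·(6 - 2) - 45 ≡ 3. → (2, 3)
12P: (2, 3) + (2, 64): same x and y₁ ≡ -y₂, so the sum is 𝒪.
12P = 𝒪, so the order is 12.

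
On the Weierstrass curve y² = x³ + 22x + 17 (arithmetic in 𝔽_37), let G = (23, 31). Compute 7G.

(12, 14)

Double-and-add on 7 = (111)₂. Start with G = (23, 31) for the leading 1-bit.
double: tangent at (23, 31): λ = (3·23² + 22)/(2·31) ≡ 18/25. 25⁻¹ ≡ 3 (mod 37), so λ ≡ 18·3 ≡ 17.
  x = λ² - 23 - 23 = 289 - 46 ≡ 21; y = λ·(23 - 21) - 31 ≡ 3. → (21, 3)
add G: (21, 3) + (23, 31). λ = (31 - 3)/(23 - 21) ≡ 28/2 mod 37. 2⁻¹ ≡ 19 (mod 37) since 2·19 = 38 ≡ 1, so λ ≡ 14.
  x = λ² - 21 - 23 = 196 - 44 ≡ 4; y = λ·(21 - 4) - 3 ≡ 13. → (4, 13)
double: tangent at (4, 13): λ = (3·4² + 22)/(2·13) ≡ 33/26. 26⁻¹ ≡ 10 (mod 37), so λ ≡ 33·10 ≡ 34.
  x = λ² - 4 - 4 = 1156 - 8 ≡ 1; y = λ·(4 - 1) - 13 ≡ 15. → (1, 15)
add G: (1, 15) + (23, 31). λ = (31 - 15)/(23 - 1) ≡ 16/22 mod 37. 22⁻¹ ≡ 32 (mod 37), so λ ≡ 31.
  x = λ² - 1 - 23 = 961 - 24 ≡ 12; y = λ·(1 - 12) - 15 ≡ 14. → (12, 14)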